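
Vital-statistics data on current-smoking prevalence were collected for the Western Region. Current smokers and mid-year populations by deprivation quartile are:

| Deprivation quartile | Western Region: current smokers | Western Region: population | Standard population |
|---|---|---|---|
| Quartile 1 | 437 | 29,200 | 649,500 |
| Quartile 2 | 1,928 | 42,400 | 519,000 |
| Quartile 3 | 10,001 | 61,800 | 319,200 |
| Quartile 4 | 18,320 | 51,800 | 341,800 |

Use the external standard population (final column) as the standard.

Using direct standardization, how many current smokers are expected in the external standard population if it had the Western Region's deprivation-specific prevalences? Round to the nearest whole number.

Deprivation-specific rates per 1,000 for the Western Region: 14.966, 45.472, 161.828, 353.668.
Expected current smokers = Σ (standard pop × deprivation-specific rate ÷ 1,000)
= 649,500×14.966/1,000 + 519,000×45.472/1,000 + 319,200×161.828/1,000 + 341,800×353.668/1,000
= 9720.26 + 23599.81 + 51655.65 + 120883.71 = 205859.43.

205859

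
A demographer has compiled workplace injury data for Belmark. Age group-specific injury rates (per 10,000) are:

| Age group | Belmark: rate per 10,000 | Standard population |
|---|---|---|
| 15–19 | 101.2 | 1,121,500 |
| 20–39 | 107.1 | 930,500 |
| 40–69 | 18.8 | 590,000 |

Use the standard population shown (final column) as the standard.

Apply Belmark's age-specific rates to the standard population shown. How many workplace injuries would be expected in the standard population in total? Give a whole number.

22424

Expected workplace injuries = Σ (standard pop × age-specific rate ÷ 10,000)
= 1,121,500×101.2/10,000 + 930,500×107.1/10,000 + 590,000×18.8/10,000
= 11349.58 + 9965.66 + 1109.20 = 22424.44.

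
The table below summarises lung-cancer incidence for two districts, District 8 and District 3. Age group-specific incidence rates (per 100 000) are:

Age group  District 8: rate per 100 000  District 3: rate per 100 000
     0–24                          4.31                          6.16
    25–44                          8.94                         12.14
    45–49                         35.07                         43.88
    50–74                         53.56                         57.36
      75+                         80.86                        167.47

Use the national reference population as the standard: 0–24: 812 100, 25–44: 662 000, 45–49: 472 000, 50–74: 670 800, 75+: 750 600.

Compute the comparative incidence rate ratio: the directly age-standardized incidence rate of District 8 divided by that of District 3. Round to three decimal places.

0.619

Standard total = 3 367 500; weights = 0.2412, 0.1966, 0.1402, 0.1992, 0.2229.
District 8: 0.2412×4.31 + 0.1966×8.94 + 0.1402×35.07 + 0.1992×53.56 + 0.2229×80.86 = 36.4048 per 100 000.
District 3: 0.2412×6.16 + 0.1966×12.14 + 0.1402×43.88 + 0.1992×57.36 + 0.2229×167.47 = 58.7767 per 100 000.
Ratio = 36.4048 ÷ 58.7767 = 0.61937.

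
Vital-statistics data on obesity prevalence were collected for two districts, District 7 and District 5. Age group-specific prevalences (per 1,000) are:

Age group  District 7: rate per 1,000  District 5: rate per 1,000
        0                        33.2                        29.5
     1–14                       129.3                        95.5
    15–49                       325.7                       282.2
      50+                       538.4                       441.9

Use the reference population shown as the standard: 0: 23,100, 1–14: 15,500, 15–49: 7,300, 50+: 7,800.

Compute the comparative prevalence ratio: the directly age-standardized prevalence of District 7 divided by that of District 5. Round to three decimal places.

Standard total = 53,700; weights = 0.4302, 0.2886, 0.1359, 0.1453.
District 7: 0.4302×33.2 + 0.2886×129.3 + 0.1359×325.7 + 0.1453×538.4 = 174.0819 per 1,000.
District 5: 0.4302×29.5 + 0.2886×95.5 + 0.1359×282.2 + 0.1453×441.9 = 142.8041 per 1,000.
Ratio = 174.0819 ÷ 142.8041 = 1.21903.

1.219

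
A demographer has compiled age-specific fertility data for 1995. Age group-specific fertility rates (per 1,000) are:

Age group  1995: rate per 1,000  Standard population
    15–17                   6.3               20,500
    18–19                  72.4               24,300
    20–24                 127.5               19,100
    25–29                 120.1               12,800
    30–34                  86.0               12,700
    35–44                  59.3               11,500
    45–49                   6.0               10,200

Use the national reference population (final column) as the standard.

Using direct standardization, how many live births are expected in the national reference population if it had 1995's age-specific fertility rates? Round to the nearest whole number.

Expected live births = Σ (standard pop × age-specific rate ÷ 1,000)
= 20,500×6.3/1,000 + 24,300×72.4/1,000 + 19,100×127.5/1,000 + 12,800×120.1/1,000 + 12,700×86.0/1,000 + 11,500×59.3/1,000 + 10,200×6.0/1,000
= 129.15 + 1759.32 + 2435.25 + 1537.28 + 1092.20 + 681.95 + 61.20 = 7696.35.

7696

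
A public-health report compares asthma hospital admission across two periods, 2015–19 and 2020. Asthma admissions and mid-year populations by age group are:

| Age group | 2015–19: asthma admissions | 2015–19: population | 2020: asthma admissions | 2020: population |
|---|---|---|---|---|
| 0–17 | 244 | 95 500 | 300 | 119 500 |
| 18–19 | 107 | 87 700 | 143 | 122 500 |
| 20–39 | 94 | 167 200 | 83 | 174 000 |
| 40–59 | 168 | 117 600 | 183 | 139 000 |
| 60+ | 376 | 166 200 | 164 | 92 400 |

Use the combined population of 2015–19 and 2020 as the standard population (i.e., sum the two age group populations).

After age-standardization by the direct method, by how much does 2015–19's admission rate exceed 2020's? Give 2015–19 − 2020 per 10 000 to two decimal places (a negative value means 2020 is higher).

Age-specific rates per 10 000 for 2015–19: 25.55, 12.20, 5.62, 14.29, 22.62.
For 2020: 25.10, 11.67, 4.77, 13.17, 17.75.
Combined standard total = 1 281 600; weights = 0.1678, 0.1640, 0.2662, 0.2002, 0.2018.
2015–19: 0.1678×25.55 + 0.1640×12.20 + 0.2662×5.62 + 0.2002×14.29 + 0.2018×22.62 = 15.2092 per 10 000.
2020: 0.1678×25.10 + 0.1640×11.67 + 0.2662×4.77 + 0.2002×13.17 + 0.2018×17.75 = 13.6134 per 10 000.
Difference = 15.2092 − 13.6134 = 1.5958.

1.60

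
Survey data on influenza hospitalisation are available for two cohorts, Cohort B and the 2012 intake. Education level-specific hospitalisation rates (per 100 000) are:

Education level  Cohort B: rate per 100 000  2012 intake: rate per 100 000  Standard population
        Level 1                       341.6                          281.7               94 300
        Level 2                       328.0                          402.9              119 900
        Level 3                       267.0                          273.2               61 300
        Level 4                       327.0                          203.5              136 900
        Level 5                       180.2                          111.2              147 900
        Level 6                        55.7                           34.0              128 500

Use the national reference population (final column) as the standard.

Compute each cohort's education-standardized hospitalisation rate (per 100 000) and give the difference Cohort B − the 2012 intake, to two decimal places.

Standard total = 688 800; weights = 0.1369, 0.1741, 0.0890, 0.1988, 0.2147, 0.1866.
Cohort B: 0.1369×341.6 + 0.1741×328.0 + 0.0890×267.0 + 0.1988×327.0 + 0.2147×180.2 + 0.1866×55.7 = 241.6993 per 100 000.
The 2012 intake: 0.1369×281.7 + 0.1741×402.9 + 0.0890×273.2 + 0.1988×203.5 + 0.2147×111.2 + 0.1866×34.0 = 203.6786 per 100 000.
Difference = 241.6993 − 203.6786 = 38.0208.

38.02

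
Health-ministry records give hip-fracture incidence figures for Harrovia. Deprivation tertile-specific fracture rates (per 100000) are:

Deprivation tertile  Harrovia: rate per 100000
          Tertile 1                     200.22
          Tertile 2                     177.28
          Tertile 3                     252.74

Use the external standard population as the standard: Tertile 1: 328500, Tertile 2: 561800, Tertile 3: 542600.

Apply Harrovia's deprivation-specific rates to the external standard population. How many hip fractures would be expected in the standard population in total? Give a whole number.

3025

Expected hip fractures = Σ (standard pop × deprivation-specific rate ÷ 100000)
= 328500×200.22/100000 + 561800×177.28/100000 + 542600×252.74/100000
= 657.72 + 995.96 + 1371.37 = 3025.05.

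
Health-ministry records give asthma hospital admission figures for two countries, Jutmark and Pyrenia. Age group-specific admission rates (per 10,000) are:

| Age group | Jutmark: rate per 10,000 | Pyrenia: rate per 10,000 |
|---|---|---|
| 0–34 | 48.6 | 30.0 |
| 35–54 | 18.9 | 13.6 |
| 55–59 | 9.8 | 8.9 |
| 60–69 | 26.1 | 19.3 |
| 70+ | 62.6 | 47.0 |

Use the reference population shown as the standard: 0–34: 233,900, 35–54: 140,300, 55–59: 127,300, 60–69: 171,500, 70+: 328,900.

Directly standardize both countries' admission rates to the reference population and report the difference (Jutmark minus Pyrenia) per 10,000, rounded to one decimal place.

11.5

Standard total = 1,001,900; weights = 0.2335, 0.1400, 0.1271, 0.1712, 0.3283.
Jutmark: 0.2335×48.6 + 0.1400×18.9 + 0.1271×9.8 + 0.1712×26.1 + 0.3283×62.6 = 40.2556 per 10,000.
Pyrenia: 0.2335×30.0 + 0.1400×13.6 + 0.1271×8.9 + 0.1712×19.3 + 0.3283×47.0 = 28.7716 per 10,000.
Difference = 40.2556 − 28.7716 = 11.4839.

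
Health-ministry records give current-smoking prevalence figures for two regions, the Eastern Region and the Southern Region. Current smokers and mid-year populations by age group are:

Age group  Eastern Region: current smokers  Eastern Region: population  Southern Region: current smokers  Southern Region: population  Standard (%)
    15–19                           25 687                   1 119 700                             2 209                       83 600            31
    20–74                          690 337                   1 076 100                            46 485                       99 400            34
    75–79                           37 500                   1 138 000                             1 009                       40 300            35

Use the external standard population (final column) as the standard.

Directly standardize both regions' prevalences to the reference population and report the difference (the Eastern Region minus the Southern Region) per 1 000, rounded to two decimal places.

60.80

Age-specific rates per 1 000 for the Eastern Region: 22.941, 641.518, 32.953.
For the Southern Region: 26.423, 467.656, 25.037.
Standard weights: 0.31, 0.34, 0.35.
The Eastern Region: 0.3100×22.941 + 0.3400×641.518 + 0.3500×32.953 = 236.7610 per 1 000.
The Southern Region: 0.3100×26.423 + 0.3400×467.656 + 0.3500×25.037 = 175.9573 per 1 000.
Difference = 236.7610 − 175.9573 = 60.8037.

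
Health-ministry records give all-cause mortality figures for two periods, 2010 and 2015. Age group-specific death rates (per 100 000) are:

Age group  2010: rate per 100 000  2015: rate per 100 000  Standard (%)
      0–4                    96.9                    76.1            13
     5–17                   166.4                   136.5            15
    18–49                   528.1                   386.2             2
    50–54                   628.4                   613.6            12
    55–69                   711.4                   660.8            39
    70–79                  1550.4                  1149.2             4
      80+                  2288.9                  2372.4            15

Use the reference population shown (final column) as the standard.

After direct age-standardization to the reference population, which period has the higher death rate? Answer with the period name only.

Standard weights: 0.13, 0.15, 0.02, 0.12, 0.39, 0.04, 0.15.
2010: 0.1300×96.9 + 0.1500×166.4 + 0.0200×528.1 + 0.1200×628.4 + 0.3900×711.4 + 0.0400×1550.4 + 0.1500×2288.9 = 806.3240 per 100 000.
2015: 0.1300×76.1 + 0.1500×136.5 + 0.0200×386.2 + 0.1200×613.6 + 0.3900×660.8 + 0.0400×1149.2 + 0.1500×2372.4 = 771.2640 per 100 000.

2010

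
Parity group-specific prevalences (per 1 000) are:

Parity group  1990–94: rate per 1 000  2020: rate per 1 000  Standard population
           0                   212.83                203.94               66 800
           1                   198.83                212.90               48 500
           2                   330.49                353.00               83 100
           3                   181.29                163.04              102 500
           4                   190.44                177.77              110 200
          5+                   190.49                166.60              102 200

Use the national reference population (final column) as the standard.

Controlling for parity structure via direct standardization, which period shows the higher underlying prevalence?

Standard total = 513 300; weights = 0.1301, 0.0945, 0.1619, 0.1997, 0.2147, 0.1991.
1990–94: 0.1301×212.83 + 0.0945×198.83 + 0.1619×330.49 + 0.1997×181.29 + 0.2147×190.44 + 0.1991×190.49 = 215.0026 per 1 000.
2020: 0.1301×203.94 + 0.0945×212.90 + 0.1619×353.00 + 0.1997×163.04 + 0.2147×177.77 + 0.1991×166.60 = 207.6983 per 1 000.

1990–94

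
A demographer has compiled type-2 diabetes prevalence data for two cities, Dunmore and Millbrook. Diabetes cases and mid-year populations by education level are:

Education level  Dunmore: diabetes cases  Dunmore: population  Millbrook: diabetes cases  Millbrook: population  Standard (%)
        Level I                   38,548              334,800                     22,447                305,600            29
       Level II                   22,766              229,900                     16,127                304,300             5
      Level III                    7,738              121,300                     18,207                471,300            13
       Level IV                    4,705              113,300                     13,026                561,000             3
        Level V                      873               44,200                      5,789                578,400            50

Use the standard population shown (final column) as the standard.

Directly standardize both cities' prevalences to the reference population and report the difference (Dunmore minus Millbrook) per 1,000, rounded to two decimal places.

Education-specific rates per 1,000 for Dunmore: 115.137, 99.026, 63.792, 41.527, 19.751.
For Millbrook: 73.452, 52.997, 38.631, 23.219, 10.009.
Standard weights: 0.29, 0.05, 0.13, 0.03, 0.50.
Dunmore: 0.2900×115.137 + 0.0500×99.026 + 0.1300×63.792 + 0.0300×41.527 + 0.5000×19.751 = 57.7555 per 1,000.
Millbrook: 0.2900×73.452 + 0.0500×52.997 + 0.1300×38.631 + 0.0300×23.219 + 0.5000×10.009 = 34.6740 per 1,000.
Difference = 57.7555 − 34.6740 = 23.0815.

23.08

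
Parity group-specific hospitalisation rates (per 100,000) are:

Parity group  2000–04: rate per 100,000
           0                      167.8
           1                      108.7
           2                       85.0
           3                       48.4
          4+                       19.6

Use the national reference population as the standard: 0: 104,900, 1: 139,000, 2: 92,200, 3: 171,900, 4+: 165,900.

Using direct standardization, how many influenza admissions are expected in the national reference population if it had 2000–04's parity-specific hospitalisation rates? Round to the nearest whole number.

Expected influenza admissions = Σ (standard pop × parity-specific rate ÷ 100,000)
= 104,900×167.8/100,000 + 139,000×108.7/100,000 + 92,200×85.0/100,000 + 171,900×48.4/100,000 + 165,900×19.6/100,000
= 176.02 + 151.09 + 78.37 + 83.20 + 32.52 = 521.20.

521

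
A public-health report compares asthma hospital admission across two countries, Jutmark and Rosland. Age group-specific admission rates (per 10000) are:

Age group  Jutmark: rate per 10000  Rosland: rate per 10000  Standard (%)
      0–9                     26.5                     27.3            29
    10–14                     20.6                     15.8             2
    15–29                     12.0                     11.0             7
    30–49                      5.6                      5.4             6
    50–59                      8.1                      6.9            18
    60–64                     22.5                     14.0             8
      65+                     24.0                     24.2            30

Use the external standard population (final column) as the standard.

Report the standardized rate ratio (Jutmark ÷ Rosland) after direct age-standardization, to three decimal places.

1.041

Standard weights: 0.29, 0.02, 0.07, 0.06, 0.18, 0.08, 0.30.
Jutmark: 0.2900×26.5 + 0.0200×20.6 + 0.0700×12.0 + 0.0600×5.6 + 0.1800×8.1 + 0.0800×22.5 + 0.3000×24.0 = 19.7310 per 10000.
Rosland: 0.2900×27.3 + 0.0200×15.8 + 0.0700×11.0 + 0.0600×5.4 + 0.1800×6.9 + 0.0800×14.0 + 0.3000×24.2 = 18.9490 per 10000.
Ratio = 19.7310 ÷ 18.9490 = 1.04127.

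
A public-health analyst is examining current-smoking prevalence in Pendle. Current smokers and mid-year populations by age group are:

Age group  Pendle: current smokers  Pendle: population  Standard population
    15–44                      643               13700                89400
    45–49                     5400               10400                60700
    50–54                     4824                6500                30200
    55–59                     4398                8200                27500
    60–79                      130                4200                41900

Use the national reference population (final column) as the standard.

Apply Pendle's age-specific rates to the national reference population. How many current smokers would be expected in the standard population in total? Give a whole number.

74173

Age-specific rates per 1000 for Pendle: 46.934, 519.231, 742.154, 536.341, 30.952.
Expected current smokers = Σ (standard pop × age-specific rate ÷ 1000)
= 89400×46.934/1000 + 60700×519.231/1000 + 30200×742.154/1000 + 27500×536.341/1000 + 41900×30.952/1000
= 4195.93 + 31517.31 + 22413.05 + 14749.39 + 1296.90 = 74172.58.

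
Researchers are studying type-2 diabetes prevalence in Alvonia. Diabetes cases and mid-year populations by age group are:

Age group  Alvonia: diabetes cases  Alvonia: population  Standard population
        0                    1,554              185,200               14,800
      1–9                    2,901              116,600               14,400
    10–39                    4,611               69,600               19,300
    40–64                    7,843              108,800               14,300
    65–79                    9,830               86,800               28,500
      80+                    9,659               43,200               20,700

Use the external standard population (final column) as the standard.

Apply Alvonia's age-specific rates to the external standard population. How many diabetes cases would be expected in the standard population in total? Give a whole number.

10648

Age-specific rates per 1,000 for Alvonia: 8.391, 24.880, 66.250, 72.086, 113.249, 223.588.
Expected diabetes cases = Σ (standard pop × age-specific rate ÷ 1,000)
= 14,800×8.391/1,000 + 14,400×24.880/1,000 + 19,300×66.250/1,000 + 14,300×72.086/1,000 + 28,500×113.249/1,000 + 20,700×223.588/1,000
= 124.19 + 358.27 + 1278.62 + 1030.84 + 3227.59 + 4628.27 = 10647.78.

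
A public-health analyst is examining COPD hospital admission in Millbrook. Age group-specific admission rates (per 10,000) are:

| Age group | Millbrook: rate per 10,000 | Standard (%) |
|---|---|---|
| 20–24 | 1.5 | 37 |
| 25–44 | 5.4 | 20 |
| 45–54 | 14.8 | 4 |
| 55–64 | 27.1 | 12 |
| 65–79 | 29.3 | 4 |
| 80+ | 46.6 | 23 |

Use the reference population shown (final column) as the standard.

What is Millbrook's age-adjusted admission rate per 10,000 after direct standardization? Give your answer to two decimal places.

17.37

Standard weights: 0.37, 0.20, 0.04, 0.12, 0.04, 0.23.
Standardized rate: 0.3700×1.5 + 0.2000×5.4 + 0.0400×14.8 + 0.1200×27.1 + 0.0400×29.3 + 0.2300×46.6 = 17.3690 per 10,000.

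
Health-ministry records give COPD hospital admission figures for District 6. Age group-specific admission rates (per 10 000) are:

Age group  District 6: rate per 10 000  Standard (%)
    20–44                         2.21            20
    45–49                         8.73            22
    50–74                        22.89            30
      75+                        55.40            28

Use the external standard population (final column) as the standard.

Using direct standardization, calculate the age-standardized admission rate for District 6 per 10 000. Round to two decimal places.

Standard weights: 0.20, 0.22, 0.30, 0.28.
Standardized rate: 0.2000×2.21 + 0.2200×8.73 + 0.3000×22.89 + 0.2800×55.40 = 24.7416 per 10 000.

24.74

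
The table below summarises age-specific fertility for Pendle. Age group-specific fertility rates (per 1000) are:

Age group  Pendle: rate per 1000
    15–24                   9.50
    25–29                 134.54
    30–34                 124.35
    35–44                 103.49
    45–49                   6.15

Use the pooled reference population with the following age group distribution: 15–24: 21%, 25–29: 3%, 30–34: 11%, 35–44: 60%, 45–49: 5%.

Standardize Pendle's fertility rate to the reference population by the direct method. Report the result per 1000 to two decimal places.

Standard weights: 0.21, 0.03, 0.11, 0.60, 0.05.
Standardized rate: 0.2100×9.50 + 0.0300×134.54 + 0.1100×124.35 + 0.6000×103.49 + 0.0500×6.15 = 82.1112 per 1000.

82.11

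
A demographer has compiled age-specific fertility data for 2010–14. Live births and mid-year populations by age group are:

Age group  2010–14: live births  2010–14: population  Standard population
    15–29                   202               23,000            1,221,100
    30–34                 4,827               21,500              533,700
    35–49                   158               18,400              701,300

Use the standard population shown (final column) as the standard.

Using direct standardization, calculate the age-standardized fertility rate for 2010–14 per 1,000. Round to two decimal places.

55.60

Age-specific rates per 1,000 for 2010–14: 8.783, 224.512, 8.587.
Standard total = 2,456,100; weights = 0.4972, 0.2173, 0.2855.
Standardized rate: 0.4972×8.783 + 0.2173×224.512 + 0.2855×8.587 = 55.6037 per 1,000.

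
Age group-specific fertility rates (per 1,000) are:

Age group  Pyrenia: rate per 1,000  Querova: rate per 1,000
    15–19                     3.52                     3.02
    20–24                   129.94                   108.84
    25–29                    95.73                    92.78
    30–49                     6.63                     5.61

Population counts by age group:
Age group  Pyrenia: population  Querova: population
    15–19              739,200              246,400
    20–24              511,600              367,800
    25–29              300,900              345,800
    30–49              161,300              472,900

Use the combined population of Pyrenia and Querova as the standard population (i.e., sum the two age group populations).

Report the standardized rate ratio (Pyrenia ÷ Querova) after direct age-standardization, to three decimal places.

1.133

Combined standard total = 3,145,900; weights = 0.3133, 0.2795, 0.2056, 0.2016.
Pyrenia: 0.3133×3.52 + 0.2795×129.94 + 0.2056×95.73 + 0.2016×6.63 = 58.4417 per 1,000.
Querova: 0.3133×3.02 + 0.2795×108.84 + 0.2056×92.78 + 0.2016×5.61 = 51.5748 per 1,000.
Ratio = 58.4417 ÷ 51.5748 = 1.13315.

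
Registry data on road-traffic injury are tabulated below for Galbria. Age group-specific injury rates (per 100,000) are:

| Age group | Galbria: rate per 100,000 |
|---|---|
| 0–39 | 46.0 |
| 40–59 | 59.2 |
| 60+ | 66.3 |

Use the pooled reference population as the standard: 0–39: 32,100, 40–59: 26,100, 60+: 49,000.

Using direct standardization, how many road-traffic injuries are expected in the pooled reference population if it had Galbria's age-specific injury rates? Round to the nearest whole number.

63

Expected road-traffic injuries = Σ (standard pop × age-specific rate ÷ 100,000)
= 32,100×46.0/100,000 + 26,100×59.2/100,000 + 49,000×66.3/100,000
= 14.77 + 15.45 + 32.49 = 62.70.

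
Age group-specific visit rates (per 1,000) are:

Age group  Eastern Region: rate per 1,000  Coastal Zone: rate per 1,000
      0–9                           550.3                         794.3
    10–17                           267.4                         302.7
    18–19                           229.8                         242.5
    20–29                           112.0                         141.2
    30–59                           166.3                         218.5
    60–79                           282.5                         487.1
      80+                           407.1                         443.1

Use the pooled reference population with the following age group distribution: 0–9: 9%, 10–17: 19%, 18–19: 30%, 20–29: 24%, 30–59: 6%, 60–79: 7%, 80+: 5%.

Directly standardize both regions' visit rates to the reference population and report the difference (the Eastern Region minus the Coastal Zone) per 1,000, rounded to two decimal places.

-58.74

Standard weights: 0.09, 0.19, 0.30, 0.24, 0.06, 0.07, 0.05.
The Eastern Region: 0.0900×550.3 + 0.1900×267.4 + 0.3000×229.8 + 0.2400×112.0 + 0.0600×166.3 + 0.0700×282.5 + 0.0500×407.1 = 246.2610 per 1,000.
The Coastal Zone: 0.0900×794.3 + 0.1900×302.7 + 0.3000×242.5 + 0.2400×141.2 + 0.0600×218.5 + 0.0700×487.1 + 0.0500×443.1 = 305.0000 per 1,000.
Difference = 246.2610 − 305.0000 = -58.7390.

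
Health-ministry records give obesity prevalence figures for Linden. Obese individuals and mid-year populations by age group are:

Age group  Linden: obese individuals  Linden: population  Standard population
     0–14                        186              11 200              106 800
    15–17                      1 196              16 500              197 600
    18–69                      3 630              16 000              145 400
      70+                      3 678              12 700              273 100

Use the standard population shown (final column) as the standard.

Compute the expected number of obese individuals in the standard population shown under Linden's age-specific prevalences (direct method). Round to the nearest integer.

128176

Age-specific rates per 1 000 for Linden: 16.607, 72.485, 226.875, 289.606.
Expected obese individuals = Σ (standard pop × age-specific rate ÷ 1 000)
= 106 800×16.607/1 000 + 197 600×72.485/1 000 + 145 400×226.875/1 000 + 273 100×289.606/1 000
= 1773.64 + 14323.01 + 32987.62 + 79091.48 = 128175.75.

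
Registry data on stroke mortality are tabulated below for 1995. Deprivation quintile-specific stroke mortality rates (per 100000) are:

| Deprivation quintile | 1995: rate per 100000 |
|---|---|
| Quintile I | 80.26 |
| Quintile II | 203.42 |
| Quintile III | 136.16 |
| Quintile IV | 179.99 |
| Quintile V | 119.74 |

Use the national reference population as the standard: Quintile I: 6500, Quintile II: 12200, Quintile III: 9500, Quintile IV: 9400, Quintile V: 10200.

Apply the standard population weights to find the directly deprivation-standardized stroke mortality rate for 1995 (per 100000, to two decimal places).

150.84

Standard total = 47800; weights = 0.1360, 0.2552, 0.1987, 0.1967, 0.2134.
Standardized rate: 0.1360×80.26 + 0.2552×203.42 + 0.1987×136.16 + 0.1967×179.99 + 0.2134×119.74 = 150.8408 per 100000.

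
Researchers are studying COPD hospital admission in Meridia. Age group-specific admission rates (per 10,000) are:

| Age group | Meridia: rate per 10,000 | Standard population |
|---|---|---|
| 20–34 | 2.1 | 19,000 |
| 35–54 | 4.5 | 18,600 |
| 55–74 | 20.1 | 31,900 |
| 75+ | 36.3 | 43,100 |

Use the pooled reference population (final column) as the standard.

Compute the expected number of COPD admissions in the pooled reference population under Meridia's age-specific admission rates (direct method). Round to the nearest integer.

233

Expected COPD admissions = Σ (standard pop × age-specific rate ÷ 10,000)
= 19,000×2.1/10,000 + 18,600×4.5/10,000 + 31,900×20.1/10,000 + 43,100×36.3/10,000
= 3.99 + 8.37 + 64.12 + 156.45 = 232.93.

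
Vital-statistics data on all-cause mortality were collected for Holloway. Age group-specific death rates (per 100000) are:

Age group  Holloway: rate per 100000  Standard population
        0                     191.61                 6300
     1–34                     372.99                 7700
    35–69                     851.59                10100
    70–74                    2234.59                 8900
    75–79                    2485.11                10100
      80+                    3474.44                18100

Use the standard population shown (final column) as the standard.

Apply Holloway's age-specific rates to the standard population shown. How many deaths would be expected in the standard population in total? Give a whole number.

1206

Expected deaths = Σ (standard pop × age-specific rate ÷ 100000)
= 6300×191.61/100000 + 7700×372.99/100000 + 10100×851.59/100000 + 8900×2234.59/100000 + 10100×2485.11/100000 + 18100×3474.44/100000
= 12.07 + 28.72 + 86.01 + 198.88 + 251.00 + 628.87 = 1205.55.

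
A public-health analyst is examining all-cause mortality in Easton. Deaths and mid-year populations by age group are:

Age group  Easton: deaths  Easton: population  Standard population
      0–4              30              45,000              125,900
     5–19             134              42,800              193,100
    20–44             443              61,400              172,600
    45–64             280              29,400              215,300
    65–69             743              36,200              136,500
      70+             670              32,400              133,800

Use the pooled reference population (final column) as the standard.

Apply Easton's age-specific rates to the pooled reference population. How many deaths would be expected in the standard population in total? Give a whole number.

9553

Age-specific rates per 1,000 for Easton: 0.667, 3.131, 7.215, 9.524, 20.525, 20.679.
Expected deaths = Σ (standard pop × age-specific rate ÷ 1,000)
= 125,900×0.667/1,000 + 193,100×3.131/1,000 + 172,600×7.215/1,000 + 215,300×9.524/1,000 + 136,500×20.525/1,000 + 133,800×20.679/1,000
= 83.93 + 604.57 + 1245.31 + 2050.48 + 2801.64 + 2766.85 = 9552.78.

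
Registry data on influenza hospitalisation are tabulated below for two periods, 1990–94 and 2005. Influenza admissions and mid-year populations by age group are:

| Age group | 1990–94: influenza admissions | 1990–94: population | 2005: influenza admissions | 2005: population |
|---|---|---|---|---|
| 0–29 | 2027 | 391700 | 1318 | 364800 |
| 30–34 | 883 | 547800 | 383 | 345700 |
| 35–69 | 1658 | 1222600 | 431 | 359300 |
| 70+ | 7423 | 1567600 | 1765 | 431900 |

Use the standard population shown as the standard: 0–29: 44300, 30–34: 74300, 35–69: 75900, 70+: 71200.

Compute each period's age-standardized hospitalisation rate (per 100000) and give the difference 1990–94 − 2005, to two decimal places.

61.99

Age-specific rates per 100000 for 1990–94: 517.49, 161.19, 135.61, 473.53.
For 2005: 361.29, 110.79, 119.96, 408.66.
Standard total = 265700; weights = 0.1667, 0.2796, 0.2857, 0.2680.
1990–94: 0.1667×517.49 + 0.2796×161.19 + 0.2857×135.61 + 0.2680×473.53 = 296.9862 per 100000.
2005: 0.1667×361.29 + 0.2796×110.79 + 0.2857×119.96 + 0.2680×408.66 = 234.9950 per 100000.
Difference = 296.9862 − 234.9950 = 61.9912.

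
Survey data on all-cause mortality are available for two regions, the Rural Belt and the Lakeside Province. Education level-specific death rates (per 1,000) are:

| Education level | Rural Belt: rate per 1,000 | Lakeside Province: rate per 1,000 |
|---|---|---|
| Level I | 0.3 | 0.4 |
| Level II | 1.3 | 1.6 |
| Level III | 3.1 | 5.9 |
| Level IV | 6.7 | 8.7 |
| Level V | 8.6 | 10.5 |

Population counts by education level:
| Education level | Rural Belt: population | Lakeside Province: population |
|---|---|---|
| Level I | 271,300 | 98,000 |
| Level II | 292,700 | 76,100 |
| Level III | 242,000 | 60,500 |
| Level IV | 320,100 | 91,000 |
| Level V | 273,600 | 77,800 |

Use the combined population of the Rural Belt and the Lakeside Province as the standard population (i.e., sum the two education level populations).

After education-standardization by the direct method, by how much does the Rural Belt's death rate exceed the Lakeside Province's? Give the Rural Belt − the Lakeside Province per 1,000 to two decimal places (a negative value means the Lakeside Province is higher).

Combined standard total = 1,803,100; weights = 0.2048, 0.2045, 0.1678, 0.2280, 0.1949.
The Rural Belt: 0.2048×0.3 + 0.2045×1.3 + 0.1678×3.1 + 0.2280×6.7 + 0.1949×8.6 = 4.0510 per 1,000.
The Lakeside Province: 0.2048×0.4 + 0.2045×1.6 + 0.1678×5.9 + 0.2280×8.7 + 0.1949×10.5 = 5.4289 per 1,000.
Difference = 4.0510 − 5.4289 = -1.3779.

-1.38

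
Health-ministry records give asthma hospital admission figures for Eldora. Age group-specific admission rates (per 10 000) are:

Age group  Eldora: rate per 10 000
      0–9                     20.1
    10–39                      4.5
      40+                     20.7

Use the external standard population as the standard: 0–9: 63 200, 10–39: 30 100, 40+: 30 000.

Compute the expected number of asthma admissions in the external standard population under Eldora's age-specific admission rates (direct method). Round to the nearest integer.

203

Expected asthma admissions = Σ (standard pop × age-specific rate ÷ 10 000)
= 63 200×20.1/10 000 + 30 100×4.5/10 000 + 30 000×20.7/10 000
= 127.03 + 13.54 + 62.10 = 202.68.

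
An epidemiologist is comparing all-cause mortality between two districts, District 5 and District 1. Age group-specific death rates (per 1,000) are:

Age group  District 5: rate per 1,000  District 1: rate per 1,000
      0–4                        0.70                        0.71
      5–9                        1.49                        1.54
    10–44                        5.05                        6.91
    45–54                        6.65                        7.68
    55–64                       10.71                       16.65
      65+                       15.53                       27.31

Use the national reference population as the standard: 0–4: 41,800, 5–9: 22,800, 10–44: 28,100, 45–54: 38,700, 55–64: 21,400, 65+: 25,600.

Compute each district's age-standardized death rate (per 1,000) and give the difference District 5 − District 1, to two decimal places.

-2.93

Standard total = 178,400; weights = 0.2343, 0.1278, 0.1575, 0.2169, 0.1200, 0.1435.
District 5: 0.2343×0.70 + 0.1278×1.49 + 0.1575×5.05 + 0.2169×6.65 + 0.1200×10.71 + 0.1435×15.53 = 6.1057 per 1,000.
District 1: 0.2343×0.71 + 0.1278×1.54 + 0.1575×6.91 + 0.2169×7.68 + 0.1200×16.65 + 0.1435×27.31 = 9.0338 per 1,000.
Difference = 6.1057 − 9.0338 = -2.9281.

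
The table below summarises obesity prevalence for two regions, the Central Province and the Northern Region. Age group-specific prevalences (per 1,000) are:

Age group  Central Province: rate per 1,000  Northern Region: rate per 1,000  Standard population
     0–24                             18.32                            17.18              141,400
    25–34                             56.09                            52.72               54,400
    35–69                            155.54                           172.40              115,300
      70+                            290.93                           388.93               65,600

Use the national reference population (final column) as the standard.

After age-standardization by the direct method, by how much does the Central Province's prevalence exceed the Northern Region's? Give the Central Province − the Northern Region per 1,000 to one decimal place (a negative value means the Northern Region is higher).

Standard total = 376,700; weights = 0.3754, 0.1444, 0.3061, 0.1741.
The Central Province: 0.3754×18.32 + 0.1444×56.09 + 0.3061×155.54 + 0.1741×290.93 = 113.2480 per 1,000.
The Northern Region: 0.3754×17.18 + 0.1444×52.72 + 0.3061×172.40 + 0.1741×388.93 = 134.5600 per 1,000.
Difference = 113.2480 − 134.5600 = -21.3120.

-21.3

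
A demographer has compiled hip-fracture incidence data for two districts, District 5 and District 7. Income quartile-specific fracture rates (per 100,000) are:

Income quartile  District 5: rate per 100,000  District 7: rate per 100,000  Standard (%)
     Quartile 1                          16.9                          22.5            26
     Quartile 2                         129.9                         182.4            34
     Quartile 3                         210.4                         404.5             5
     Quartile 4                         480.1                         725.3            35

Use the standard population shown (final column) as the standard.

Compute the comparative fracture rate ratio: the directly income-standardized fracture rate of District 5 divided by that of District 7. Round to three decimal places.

Standard weights: 0.26, 0.34, 0.05, 0.35.
District 5: 0.2600×16.9 + 0.3400×129.9 + 0.0500×210.4 + 0.3500×480.1 = 227.1150 per 100,000.
District 7: 0.2600×22.5 + 0.3400×182.4 + 0.0500×404.5 + 0.3500×725.3 = 341.9460 per 100,000.
Ratio = 227.1150 ÷ 341.9460 = 0.66418.

0.664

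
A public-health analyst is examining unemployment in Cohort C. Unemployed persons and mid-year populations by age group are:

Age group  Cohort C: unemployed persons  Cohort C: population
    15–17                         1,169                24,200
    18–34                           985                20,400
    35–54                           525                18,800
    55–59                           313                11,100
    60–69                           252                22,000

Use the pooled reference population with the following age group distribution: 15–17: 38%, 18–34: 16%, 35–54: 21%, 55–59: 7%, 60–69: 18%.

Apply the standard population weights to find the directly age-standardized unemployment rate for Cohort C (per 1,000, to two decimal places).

Age-specific rates per 1,000 for Cohort C: 48.306, 48.284, 27.926, 28.198, 11.455.
Standard weights: 0.38, 0.16, 0.21, 0.07, 0.18.
Standardized rate: 0.3800×48.306 + 0.1600×48.284 + 0.2100×27.926 + 0.0700×28.198 + 0.1800×11.455 = 35.9817 per 1,000.

35.98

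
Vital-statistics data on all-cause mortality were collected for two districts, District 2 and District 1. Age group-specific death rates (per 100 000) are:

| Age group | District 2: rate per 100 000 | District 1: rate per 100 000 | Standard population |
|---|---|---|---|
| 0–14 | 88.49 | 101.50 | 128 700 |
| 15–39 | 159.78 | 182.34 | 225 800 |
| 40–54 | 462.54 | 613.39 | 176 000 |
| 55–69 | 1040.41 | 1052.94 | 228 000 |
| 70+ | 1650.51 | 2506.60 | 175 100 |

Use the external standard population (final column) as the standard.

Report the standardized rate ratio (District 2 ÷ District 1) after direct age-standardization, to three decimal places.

0.779

Standard total = 933 600; weights = 0.1379, 0.2419, 0.1885, 0.2442, 0.1876.
District 2: 0.1379×88.49 + 0.2419×159.78 + 0.1885×462.54 + 0.2442×1040.41 + 0.1876×1650.51 = 701.6836 per 100 000.
District 1: 0.1379×101.50 + 0.2419×182.34 + 0.1885×613.39 + 0.2442×1052.94 + 0.1876×2506.60 = 900.9940 per 100 000.
Ratio = 701.6836 ÷ 900.9940 = 0.77879.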